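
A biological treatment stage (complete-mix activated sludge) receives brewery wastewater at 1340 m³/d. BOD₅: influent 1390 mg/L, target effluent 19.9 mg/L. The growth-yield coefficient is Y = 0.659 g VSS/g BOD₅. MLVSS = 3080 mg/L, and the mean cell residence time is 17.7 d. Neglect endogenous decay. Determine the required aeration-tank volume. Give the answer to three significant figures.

Biomass mass balance (decay neglected): V·X = Y·Q·(S₀ − S)·θ_c, so V = 0.659 × 1340 × (1390 − 19.9) × 17.7 / 3080 = 6953 m³.

V ≈ 6950 m³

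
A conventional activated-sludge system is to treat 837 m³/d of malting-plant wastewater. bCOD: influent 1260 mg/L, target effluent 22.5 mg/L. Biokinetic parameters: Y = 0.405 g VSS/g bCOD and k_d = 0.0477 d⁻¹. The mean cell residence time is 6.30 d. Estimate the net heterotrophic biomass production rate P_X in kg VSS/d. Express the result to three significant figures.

P_X ≈ 323 kg VSS/d

Y_obs = Y / (1 + k_d θ_c) = 0.405 / (1 + 0.0477 × 6.30) = 0.405 / 1.301 = 0.3114.
Q·(S₀ − S) = 837 × (1260 − 22.5) × 10⁻³ = 1036 kg/d removed.
So the net sludge growth is P_X = 0.3114 × 1036 = 322.6 kg VSS/d.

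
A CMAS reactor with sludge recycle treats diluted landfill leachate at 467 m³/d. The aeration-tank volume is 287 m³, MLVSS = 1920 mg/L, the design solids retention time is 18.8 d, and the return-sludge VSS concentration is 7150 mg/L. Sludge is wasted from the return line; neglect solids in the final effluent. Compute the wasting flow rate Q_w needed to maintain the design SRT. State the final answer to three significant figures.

Q_w ≈ 4.10 m³/d

Q_w = (V·X)/(θ_c X_r) = 287.0 × 1920 / (18.8 × 7150) = 4.099 m³/d.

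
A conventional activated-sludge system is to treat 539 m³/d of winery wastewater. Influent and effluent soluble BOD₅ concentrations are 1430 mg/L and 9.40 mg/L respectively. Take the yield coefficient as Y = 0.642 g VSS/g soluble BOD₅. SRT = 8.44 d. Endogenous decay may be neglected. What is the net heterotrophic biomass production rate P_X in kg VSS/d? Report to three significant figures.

P_X ≈ 492 kg VSS/d

No decay correction is needed, so Y_obs = Y = 0.642.
Mass of soluble BOD₅ removed per day: Q(S₀ − S) = 539 × 1421 g/m³ = 765.7 kg/d.
P_X = Y_obs · Q(S₀ − S) = 0.6420 × 765.7 = 491.6 kg VSS/d.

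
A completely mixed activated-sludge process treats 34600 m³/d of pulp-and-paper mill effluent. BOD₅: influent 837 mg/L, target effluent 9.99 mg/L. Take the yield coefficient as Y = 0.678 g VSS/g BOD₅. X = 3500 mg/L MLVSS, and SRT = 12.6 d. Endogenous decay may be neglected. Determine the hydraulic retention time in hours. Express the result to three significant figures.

τ ≈ 48.4 h

With k_d = 0 the design equation reduces to V = Y Q (S₀−S) θ_c / X = 0.678 × 34600 × (837 − 9.99) × 12.6 / 3500 = 69842 m³.
Hydraulic retention time τ = V/Q = 69842 / 34600 = 2.019 d = 48.45 h.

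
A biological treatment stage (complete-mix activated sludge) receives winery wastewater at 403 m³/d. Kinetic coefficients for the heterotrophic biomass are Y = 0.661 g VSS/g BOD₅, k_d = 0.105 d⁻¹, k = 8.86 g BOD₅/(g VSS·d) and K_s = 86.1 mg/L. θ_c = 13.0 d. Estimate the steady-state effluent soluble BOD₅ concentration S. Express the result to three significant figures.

S ≈ 2.76 mg/L

From the Monod/SRT balance for a CMAS, S = K_s·(1+k_d θ_c)/[θ_c·(Y k − k_d) − 1] = 86.1 × (1 + 0.105 × 13.0) / [13.0 × (0.661 × 8.86 − 0.105) − 1] = 203.6 / 73.77 = 2.760 mg/L.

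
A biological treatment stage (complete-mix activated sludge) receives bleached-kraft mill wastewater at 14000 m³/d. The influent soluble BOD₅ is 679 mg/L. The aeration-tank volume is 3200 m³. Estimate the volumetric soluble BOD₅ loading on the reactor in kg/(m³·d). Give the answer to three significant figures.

Applied soluble BOD₅ load per unit volume = Q·S₀/V = (14000 × 679/1000)/3200 = 2.971 kg soluble BOD₅·m⁻³·d⁻¹.

L_v ≈ 2.97 kg soluble BOD₅/(m³·d)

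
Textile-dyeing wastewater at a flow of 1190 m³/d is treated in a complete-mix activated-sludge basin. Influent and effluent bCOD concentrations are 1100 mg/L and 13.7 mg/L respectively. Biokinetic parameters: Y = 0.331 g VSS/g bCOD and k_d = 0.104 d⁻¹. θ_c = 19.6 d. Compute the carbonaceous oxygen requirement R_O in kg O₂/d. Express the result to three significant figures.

R_O ≈ 1090 kg O₂/d

Y_obs = Y / (1 + k_d θ_c) = 0.331 / (1 + 0.104 × 19.6) = 0.331 / 3.038 = 0.1089.
Substrate removed = Q·(S₀ − S) = 1190 m³/d × (1100 − 13.7) g/m³ = 1.29×10^6 g/d = 1293 kg/d.
P_X = Y_obs·Q·(S₀ − S) = 0.1089 × 1293 = 140.8 kg VSS/d.
R_O = Q·(S₀ − S) − 1.42·P_X = 1293 − 1.42 × 140.8 = 1093 kg O₂/d.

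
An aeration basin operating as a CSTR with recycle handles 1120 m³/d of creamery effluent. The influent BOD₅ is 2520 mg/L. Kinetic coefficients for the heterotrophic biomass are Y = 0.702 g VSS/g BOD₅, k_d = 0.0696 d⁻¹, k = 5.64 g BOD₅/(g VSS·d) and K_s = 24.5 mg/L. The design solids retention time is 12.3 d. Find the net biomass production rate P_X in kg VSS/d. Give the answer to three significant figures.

For a completely mixed reactor with recycle the Lawrence–McCarty relation gives S = K_s·(1 + k_d·θ_c) / [θ_c·(Y·k − k_d) − 1] = 24.5 × (1 + 0.0696 × 12.3) / [12.3 × (0.702 × 5.64 − 0.0696) − 1] = 45.47 / 46.84 = 0.9708 mg/L.
Correct the yield for decay: Y_obs = Y/(1 + k_d θ_c) = 0.702 / (1 + 0.0696 × 12.3) = 0.702 / 1.856 = 0.3782.
Mass of BOD₅ removed per day: Q(S₀ − S) = 1120 × 2519 g/m³ = 2821 kg/d.
P_X = Y_obs · Q(S₀ − S) = 0.3782 × 2821 = 1067 kg VSS/d.

P_X ≈ 1070 kg VSS/d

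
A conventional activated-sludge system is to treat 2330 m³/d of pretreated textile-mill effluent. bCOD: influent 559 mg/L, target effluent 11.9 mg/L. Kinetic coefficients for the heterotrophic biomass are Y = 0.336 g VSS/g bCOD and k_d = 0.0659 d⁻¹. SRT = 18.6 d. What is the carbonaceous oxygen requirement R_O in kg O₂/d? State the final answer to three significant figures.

The observed yield is Y_obs = Y/(1 + k_d·θ_c) = 0.336 / (1 + 0.0659 × 18.6) = 0.336 / 2.226 = 0.1510 g VSS per g bCOD removed.
Substrate removed = Q·(S₀ − S) = 2330 m³/d × (559 − 11.9) g/m³ = 1.27×10^6 g/d = 1275 kg/d.
Net sludge production P_X = 0.1510 × 1275 = 192.4 kg VSS/d.
R_O = Q·(S₀ − S) − 1.42·P_X = 1275 − 1.42 × 192.4 = 1001 kg O₂/d.

R_O ≈ 1000 kg O₂/d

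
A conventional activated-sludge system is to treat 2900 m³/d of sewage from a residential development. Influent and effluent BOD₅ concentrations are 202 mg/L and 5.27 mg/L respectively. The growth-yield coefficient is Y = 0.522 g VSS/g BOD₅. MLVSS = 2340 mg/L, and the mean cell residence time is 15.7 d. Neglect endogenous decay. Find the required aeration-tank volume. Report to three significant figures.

With k_d = 0 the design equation reduces to V = Y Q (S₀−S) θ_c / X = 0.522 × 2900 × (202 − 5.27) × 15.7 / 2340 = 1998 m³.

V ≈ 2000 m³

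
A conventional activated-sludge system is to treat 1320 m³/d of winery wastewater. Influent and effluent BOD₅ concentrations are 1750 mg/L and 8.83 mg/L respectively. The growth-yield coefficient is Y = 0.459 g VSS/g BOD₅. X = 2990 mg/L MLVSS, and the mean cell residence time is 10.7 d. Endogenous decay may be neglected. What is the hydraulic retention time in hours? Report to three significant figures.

V·X = Y·Q·ΔS·θ_c gives V = 0.459 × 1320 × (1750 − 8.83) × 10.7 / 2990 = 3775 m³.
Hydraulic retention time τ = V/Q = 3775 / 1320 = 2.860 d = 68.64 h.

τ ≈ 68.6 h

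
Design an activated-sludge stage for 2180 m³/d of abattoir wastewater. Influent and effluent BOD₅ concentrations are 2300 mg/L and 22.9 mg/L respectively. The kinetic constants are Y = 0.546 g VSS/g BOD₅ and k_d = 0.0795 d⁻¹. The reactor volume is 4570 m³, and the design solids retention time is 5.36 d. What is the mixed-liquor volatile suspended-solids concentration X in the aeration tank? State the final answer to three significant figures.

From V·X·(1 + k_d·θ_c) = Y·Q·(S₀ − S)·θ_c: X = 0.546 × 2180 × (2300 − 22.9) × 5.36 / [4570 × (1 + 0.0795 × 5.36)] = 2229 mg/L.

X ≈ 2230 mg/L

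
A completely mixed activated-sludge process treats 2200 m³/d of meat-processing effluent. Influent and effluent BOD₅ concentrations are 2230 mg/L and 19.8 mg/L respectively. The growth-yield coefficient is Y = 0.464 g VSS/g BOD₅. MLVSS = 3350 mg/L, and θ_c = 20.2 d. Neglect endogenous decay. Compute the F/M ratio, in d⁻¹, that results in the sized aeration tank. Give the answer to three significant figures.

Biomass mass balance (decay neglected): V·X = Y·Q·(S₀ − S)·θ_c, so V = 0.464 × 2200 × (2230 − 19.8) × 20.2 / 3350 = 13604 m³.
Food-to-microorganism ratio F/M = Q S₀ / (V X) = 2200 × 2230 / (13604 × 3350) = 0.1076 d⁻¹.

F/M ≈ 0.108 d⁻¹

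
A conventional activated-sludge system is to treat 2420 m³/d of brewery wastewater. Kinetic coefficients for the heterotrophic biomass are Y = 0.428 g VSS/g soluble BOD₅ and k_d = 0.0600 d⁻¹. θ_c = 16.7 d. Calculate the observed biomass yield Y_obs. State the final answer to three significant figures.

Y_obs ≈ 0.214 g VSS/g soluble BOD₅

Y_obs = Y / (1 + k_d θ_c) = 0.428 / (1 + 0.0600 × 16.7) = 0.428 / 2.002 = 0.2138.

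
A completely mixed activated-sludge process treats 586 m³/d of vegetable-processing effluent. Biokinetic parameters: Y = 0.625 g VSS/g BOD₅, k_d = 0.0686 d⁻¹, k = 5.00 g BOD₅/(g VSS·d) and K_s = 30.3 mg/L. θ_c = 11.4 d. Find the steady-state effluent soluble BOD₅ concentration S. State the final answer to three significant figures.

From the Monod/SRT balance for a CMAS, S = K_s·(1+k_d θ_c)/[θ_c·(Y k − k_d) − 1] = 30.3 × (1 + 0.0686 × 11.4) / [11.4 × (0.625 × 5.00 − 0.0686) − 1] = 54.00 / 33.84 = 1.595 mg/L.

S ≈ 1.60 mg/L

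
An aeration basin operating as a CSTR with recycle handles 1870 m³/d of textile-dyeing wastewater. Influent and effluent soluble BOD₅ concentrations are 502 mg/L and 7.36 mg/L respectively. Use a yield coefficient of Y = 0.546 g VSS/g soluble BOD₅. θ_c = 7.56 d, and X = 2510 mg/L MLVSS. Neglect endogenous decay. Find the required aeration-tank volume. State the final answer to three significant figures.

V·X = Y·Q·ΔS·θ_c gives V = 0.546 × 1870 × (502 − 7.36) × 7.56 / 2510 = 1521 m³.

V ≈ 1520 m³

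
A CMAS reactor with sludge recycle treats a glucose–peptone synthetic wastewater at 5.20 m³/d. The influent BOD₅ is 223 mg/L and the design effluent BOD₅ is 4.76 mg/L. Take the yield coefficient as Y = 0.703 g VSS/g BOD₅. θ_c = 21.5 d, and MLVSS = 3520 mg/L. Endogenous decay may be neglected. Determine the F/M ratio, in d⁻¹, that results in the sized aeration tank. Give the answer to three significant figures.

F/M ≈ 0.0676 d⁻¹

V·X = Y·Q·ΔS·θ_c gives V = 0.703 × 5.20 × (223 − 4.76) × 21.5 / 3520 = 4.873 m³.
F/M = Q·S₀ / (V·X) = 5.20 × 223 / (4.873 × 3520) = 0.06760 g BOD₅·(g VSS·d)⁻¹.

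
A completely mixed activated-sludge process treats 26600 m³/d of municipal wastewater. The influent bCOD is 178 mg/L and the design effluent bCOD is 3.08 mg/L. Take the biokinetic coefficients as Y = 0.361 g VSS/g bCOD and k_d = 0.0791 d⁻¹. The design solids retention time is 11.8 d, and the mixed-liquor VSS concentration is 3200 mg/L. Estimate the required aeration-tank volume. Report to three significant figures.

From the SRT design equation V = Y Q (S₀−S) θ_c / [X (1 + k_d θ_c)] = 0.361 × 26600 × (178 − 3.08) × 11.8 / [3200 × (1 + 0.0791 × 11.8)] = 1.98×10^7 / 6187 = 3204 m³.

V ≈ 3200 m³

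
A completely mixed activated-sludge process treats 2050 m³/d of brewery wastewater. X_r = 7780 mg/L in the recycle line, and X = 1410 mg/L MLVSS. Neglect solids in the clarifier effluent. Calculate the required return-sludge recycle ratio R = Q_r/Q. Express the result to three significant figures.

R ≈ 0.221

Solids balance on the clarifier gives (1+R)X = R·X_r, so R = X/(X_r − X) = 1410 / (7780 − 1410) = 0.2214.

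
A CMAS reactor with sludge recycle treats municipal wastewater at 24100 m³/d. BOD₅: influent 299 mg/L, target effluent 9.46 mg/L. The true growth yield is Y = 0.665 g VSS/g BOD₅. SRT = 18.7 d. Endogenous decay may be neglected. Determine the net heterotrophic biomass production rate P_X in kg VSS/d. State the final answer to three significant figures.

P_X ≈ 4640 kg VSS/d

With endogenous decay neglected, the observed yield equals the true yield: Y_obs = Y = 0.665 g VSS/g BOD₅.
Substrate removed = Q·(S₀ − S) = 24100 m³/d × (299 − 9.46) g/m³ = 6.98×10^6 g/d = 6978 kg/d.
So the net sludge growth is P_X = 0.6650 × 6978 = 4640 kg VSS/d.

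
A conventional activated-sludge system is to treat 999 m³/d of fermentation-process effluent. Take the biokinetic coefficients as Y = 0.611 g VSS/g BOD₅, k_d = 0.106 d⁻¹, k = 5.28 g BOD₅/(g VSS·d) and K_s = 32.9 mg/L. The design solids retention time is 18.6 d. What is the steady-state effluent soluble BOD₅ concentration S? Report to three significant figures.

S ≈ 1.71 mg/L

From the Monod/SRT balance for a CMAS, S = K_s·(1+k_d θ_c)/[θ_c·(Y k − k_d) − 1] = 32.9 × (1 + 0.106 × 18.6) / [18.6 × (0.611 × 5.28 − 0.106) − 1] = 97.77 / 57.03 = 1.714 mg/L.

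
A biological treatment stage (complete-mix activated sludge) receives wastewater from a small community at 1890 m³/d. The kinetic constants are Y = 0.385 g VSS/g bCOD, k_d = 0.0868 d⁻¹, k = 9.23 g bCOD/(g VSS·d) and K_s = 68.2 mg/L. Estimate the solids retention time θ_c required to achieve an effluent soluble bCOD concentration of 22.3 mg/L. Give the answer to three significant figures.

From 1/θ_c = Y·k·S/(K_s + S) − k_d: Y·k·S/(K_s+S) = 0.385 × 9.23 × 22.3 / (68.2 + 22.3) = 0.8756 d⁻¹.
1/θ_c = 0.8756 − 0.0868 = 0.7888 d⁻¹, so θ_c = 1.268 d.

θ_c ≈ 1.27 d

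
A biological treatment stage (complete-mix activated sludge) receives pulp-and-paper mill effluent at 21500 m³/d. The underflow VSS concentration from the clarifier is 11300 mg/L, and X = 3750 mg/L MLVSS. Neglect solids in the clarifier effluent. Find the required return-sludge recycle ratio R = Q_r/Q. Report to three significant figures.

R ≈ 0.497

Mass balance around the secondary clarifier (neglecting effluent solids): R = X / (X_r − X) = 3750 / (11300 − 3750) = 0.4967.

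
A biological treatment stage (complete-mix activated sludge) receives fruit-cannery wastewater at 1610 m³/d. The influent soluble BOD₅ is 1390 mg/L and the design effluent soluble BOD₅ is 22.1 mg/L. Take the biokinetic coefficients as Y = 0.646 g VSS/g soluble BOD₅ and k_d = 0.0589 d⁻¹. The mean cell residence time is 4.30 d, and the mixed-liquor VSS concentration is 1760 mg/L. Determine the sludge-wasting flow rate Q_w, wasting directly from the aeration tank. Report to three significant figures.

Q_w ≈ 645 m³/d

Rearranging the biomass balance for a CMAS with decay, V = Y·Q·ΔS·θ_c / [X·(1+k_d θ_c)] = 0.646 × 1610 × (1390 − 22.1) × 4.30 / [1760 × (1 + 0.0589 × 4.30)] = 6.12×10^6 / 2206 = 2773 m³.
For wasting at MLVSS concentration, Q_w = V/θ_c = 2773/4.30 = 645.0 m³/d.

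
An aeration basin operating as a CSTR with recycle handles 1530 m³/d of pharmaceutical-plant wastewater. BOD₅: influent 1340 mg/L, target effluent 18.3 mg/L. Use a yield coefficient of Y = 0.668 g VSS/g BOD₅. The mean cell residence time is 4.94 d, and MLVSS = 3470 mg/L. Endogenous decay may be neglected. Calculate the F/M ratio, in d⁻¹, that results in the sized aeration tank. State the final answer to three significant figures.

Biomass mass balance (decay neglected): V·X = Y·Q·(S₀ − S)·θ_c, so V = 0.668 × 1530 × (1340 − 18.3) × 4.94 / 3470 = 1923 m³.
F/M = applied load / biomass = Q·S₀/(V·X) = 1530 × 1340 / (1923 × 3470) = 0.3072 d⁻¹.

F/M ≈ 0.307 d⁻¹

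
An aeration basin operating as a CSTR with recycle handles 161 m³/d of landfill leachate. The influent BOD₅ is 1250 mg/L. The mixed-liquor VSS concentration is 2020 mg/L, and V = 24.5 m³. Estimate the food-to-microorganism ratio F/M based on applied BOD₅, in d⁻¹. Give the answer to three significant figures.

F/M ≈ 4.07 d⁻¹

F/M = applied load / biomass = Q·S₀/(V·X) = 161 × 1250 / (24.50 × 2020) = 4.066 d⁻¹.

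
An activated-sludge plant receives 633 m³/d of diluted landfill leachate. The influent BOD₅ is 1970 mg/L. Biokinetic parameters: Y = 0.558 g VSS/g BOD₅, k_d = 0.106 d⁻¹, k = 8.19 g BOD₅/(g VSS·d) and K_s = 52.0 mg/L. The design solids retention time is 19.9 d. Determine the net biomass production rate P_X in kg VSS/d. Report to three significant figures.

From the Monod/SRT balance for a CMAS, S = K_s·(1+k_d θ_c)/[θ_c·(Y k − k_d) − 1] = 52.0 × (1 + 0.106 × 19.9) / [19.9 × (0.558 × 8.19 − 0.106) − 1] = 161.7 / 87.83 = 1.841 mg/L.
The observed yield is Y_obs = Y/(1 + k_d·θ_c) = 0.558 / (1 + 0.106 × 19.9) = 0.558 / 3.109 = 0.1795 g VSS per g BOD₅ removed.
Mass of BOD₅ removed per day: Q(S₀ − S) = 633 × 1968 g/m³ = 1246 kg/d.
P_X = Y_obs · Q(S₀ − S) = 0.1795 × 1246 = 223.6 kg VSS/d.

P_X ≈ 224 kg VSS/d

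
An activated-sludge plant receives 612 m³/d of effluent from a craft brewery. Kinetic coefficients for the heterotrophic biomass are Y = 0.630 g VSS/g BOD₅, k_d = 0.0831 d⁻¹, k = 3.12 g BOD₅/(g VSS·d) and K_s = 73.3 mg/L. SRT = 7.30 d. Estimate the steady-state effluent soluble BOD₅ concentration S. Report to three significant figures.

S ≈ 9.24 mg/L

From the Monod/SRT balance for a CMAS, S = K_s·(1+k_d θ_c)/[θ_c·(Y k − k_d) − 1] = 73.3 × (1 + 0.0831 × 7.30) / [7.30 × (0.630 × 3.12 − 0.0831) − 1] = 117.8 / 12.74 = 9.242 mg/L.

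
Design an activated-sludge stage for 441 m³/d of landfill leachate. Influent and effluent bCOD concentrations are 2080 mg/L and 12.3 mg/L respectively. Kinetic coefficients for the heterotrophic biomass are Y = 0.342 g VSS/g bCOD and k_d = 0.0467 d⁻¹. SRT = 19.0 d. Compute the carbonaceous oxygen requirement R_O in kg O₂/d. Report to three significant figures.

Observed yield with endogenous decay: Y_obs = Y / (1 + k_d·θ_c) = 0.342 / (1 + 0.0467 × 19.0) = 0.342 / 1.887 = 0.1812 g VSS/g bCOD.
Q·(S₀ − S) = 441 × (2080 − 12.3) × 10⁻³ = 911.9 kg/d removed.
Net sludge production P_X = 0.1812 × 911.9 = 165.2 kg VSS/d.
R_O = Q·ΔS − 1.42 P_X = 911.9 − 234.6 = 677.2 kg O₂/d.

R_O ≈ 677 kg O₂/d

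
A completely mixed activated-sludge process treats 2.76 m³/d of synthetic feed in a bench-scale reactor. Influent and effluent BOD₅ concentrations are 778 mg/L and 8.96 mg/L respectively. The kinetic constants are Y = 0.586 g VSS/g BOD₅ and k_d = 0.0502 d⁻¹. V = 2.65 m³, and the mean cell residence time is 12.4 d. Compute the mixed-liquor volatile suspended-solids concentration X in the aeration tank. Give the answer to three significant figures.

Solving the biomass balance for X: X = Y Q (S₀−S) θ_c / [V (1+k_d θ_c)] = 0.586 × 2.76 × (778 − 8.96) × 12.4 / [2.65 × (1 + 0.0502 × 12.4)] = 3587 mg/L.

X ≈ 3590 mg/L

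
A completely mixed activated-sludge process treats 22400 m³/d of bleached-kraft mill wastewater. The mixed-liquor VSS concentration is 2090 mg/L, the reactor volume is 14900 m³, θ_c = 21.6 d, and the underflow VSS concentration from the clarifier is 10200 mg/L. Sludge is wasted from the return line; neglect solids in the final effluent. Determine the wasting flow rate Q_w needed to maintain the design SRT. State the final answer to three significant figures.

Q_w ≈ 141 m³/d

Wasting from the return line (neglecting effluent solids): Q_w = V·X / (θ_c·X_r) = 14900 × 2090 / (21.6 × 10200) = 141.3 m³/d.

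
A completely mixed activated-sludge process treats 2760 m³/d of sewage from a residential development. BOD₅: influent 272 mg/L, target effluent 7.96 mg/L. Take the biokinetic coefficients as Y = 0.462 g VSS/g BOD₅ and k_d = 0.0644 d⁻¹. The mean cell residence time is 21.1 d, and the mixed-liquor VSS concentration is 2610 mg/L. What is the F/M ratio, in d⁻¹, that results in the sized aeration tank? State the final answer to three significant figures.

Steady-state biomass mass balance: V·X·(1 + k_d·θ_c) = Y·Q·(S₀ − S)·θ_c, so V = 0.462 × 2760 × (272 − 7.96) × 21.1 / [2610 × (1 + 0.0644 × 21.1)] = 7.1×10^6 / 6157 = 1154 m³.
F/M = Q·S₀ / (V·X) = 2760 × 272 / (1154 × 2610) = 0.2493 g BOD₅·(g VSS·d)⁻¹.

F/M ≈ 0.249 d⁻¹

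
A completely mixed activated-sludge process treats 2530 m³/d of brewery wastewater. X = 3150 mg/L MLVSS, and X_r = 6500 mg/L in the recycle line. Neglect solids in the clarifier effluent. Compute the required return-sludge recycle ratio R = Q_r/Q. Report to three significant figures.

Mass balance around the secondary clarifier (neglecting effluent solids): R = X / (X_r − X) = 3150 / (6500 − 3150) = 0.9403.

R ≈ 0.940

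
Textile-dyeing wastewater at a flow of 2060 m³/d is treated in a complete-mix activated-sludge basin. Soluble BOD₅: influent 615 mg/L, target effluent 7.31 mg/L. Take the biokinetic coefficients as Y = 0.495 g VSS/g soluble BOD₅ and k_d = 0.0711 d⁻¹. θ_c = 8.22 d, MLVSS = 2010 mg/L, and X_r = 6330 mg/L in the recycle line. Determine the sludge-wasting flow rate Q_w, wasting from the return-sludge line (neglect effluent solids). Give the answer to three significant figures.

From the SRT design equation V = Y Q (S₀−S) θ_c / [X (1 + k_d θ_c)] = 0.495 × 2060 × (615 − 7.31) × 8.22 / [2010 × (1 + 0.0711 × 8.22)] = 5.09×10^6 / 3185 = 1599 m³.
Wasting from the return line (neglecting effluent solids): Q_w = V·X / (θ_c·X_r) = 1599 × 2010 / (8.22 × 6330) = 61.78 m³/d.

Q_w ≈ 61.8 m³/d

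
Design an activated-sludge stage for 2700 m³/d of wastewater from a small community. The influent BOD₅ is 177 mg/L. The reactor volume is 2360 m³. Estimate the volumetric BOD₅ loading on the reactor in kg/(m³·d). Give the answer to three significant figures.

L_v ≈ 0.203 kg BOD₅/(m³·d)

Volumetric loading L_v = Q·S₀ / V = 2700 × 177 g/m³ / 2360 m³ = 202.5 g/(m³·d) = 0.2025 kg BOD₅/(m³·d).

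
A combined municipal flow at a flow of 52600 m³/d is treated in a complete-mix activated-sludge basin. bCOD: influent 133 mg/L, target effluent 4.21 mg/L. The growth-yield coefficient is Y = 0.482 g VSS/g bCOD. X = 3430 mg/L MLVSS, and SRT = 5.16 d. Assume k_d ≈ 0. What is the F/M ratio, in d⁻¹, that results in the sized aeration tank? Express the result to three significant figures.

F/M ≈ 0.415 d⁻¹

V·X = Y·Q·ΔS·θ_c gives V = 0.482 × 52600 × (133 − 4.21) × 5.16 / 3430 = 4912 m³.
F/M = Q·S₀ / (V·X) = 52600 × 133 / (4912 × 3430) = 0.4152 g bCOD·(g VSS·d)⁻¹.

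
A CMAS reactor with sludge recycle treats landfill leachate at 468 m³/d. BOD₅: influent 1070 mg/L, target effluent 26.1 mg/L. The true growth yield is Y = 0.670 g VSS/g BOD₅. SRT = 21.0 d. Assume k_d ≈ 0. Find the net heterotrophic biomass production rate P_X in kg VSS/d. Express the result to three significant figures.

P_X ≈ 327 kg VSS/d

Since k_d ≈ 0, Y_obs = Y = 0.670 g VSS/g BOD₅.
Mass of BOD₅ removed per day: Q(S₀ − S) = 468 × 1044 g/m³ = 488.5 kg/d.
So the net sludge growth is P_X = 0.6700 × 488.5 = 327.3 kg VSS/d.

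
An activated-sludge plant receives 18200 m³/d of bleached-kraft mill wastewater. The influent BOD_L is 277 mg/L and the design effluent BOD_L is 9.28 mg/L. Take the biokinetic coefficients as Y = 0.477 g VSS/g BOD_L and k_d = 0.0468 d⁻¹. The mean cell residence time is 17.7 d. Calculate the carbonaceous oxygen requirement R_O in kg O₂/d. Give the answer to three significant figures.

R_O ≈ 3070 kg O₂/d

Observed yield with endogenous decay: Y_obs = Y / (1 + k_d·θ_c) = 0.477 / (1 + 0.0468 × 17.7) = 0.477 / 1.828 = 0.2609 g VSS/g BOD_L.
Mass of BOD_L removed per day: Q(S₀ − S) = 18200 × 267.7 g/m³ = 4873 kg/d.
Biomass synthesised: P_X = Y_obs × 4873 = 1271 kg VSS/d.
R_O = Q·(S₀ − S) − 1.42·P_X = 4873 − 1.42 × 1271 = 3067 kg O₂/d.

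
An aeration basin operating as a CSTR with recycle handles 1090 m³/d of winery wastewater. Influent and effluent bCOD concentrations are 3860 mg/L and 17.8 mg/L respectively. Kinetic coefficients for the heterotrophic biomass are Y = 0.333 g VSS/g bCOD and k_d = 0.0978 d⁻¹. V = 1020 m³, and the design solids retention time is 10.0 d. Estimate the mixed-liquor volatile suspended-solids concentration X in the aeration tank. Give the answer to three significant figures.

X = Y·Q·ΔS·θ_c / [V·(1 + k_d θ_c)] = 0.333 × 1090 × (3860 − 17.8) × 10.0 / [1020 × (1 + 0.0978 × 10.0)] = 6912 mg/L.

X ≈ 6910 mg/L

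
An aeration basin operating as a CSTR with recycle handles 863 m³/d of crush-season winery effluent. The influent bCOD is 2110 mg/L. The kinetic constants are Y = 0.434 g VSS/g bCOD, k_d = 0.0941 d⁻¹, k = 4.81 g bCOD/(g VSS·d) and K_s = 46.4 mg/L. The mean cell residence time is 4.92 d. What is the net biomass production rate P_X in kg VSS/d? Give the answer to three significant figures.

P_X ≈ 538 kg VSS/d

For a completely mixed reactor with recycle the Lawrence–McCarty relation gives S = K_s·(1 + k_d·θ_c) / [θ_c·(Y·k − k_d) − 1] = 46.4 × (1 + 0.0941 × 4.92) / [4.92 × (0.434 × 4.81 − 0.0941) − 1] = 67.88 / 8.808 = 7.707 mg/L.
Observed yield with endogenous decay: Y_obs = Y / (1 + k_d·θ_c) = 0.434 / (1 + 0.0941 × 4.92) = 0.434 / 1.463 = 0.2967 g VSS/g bCOD.
Substrate removed = Q·(S₀ − S) = 863 m³/d × (2110 − 7.71) g/m³ = 1.81×10^6 g/d = 1814 kg/d.
So the net sludge growth is P_X = 0.2967 × 1814 = 538.2 kg VSS/d.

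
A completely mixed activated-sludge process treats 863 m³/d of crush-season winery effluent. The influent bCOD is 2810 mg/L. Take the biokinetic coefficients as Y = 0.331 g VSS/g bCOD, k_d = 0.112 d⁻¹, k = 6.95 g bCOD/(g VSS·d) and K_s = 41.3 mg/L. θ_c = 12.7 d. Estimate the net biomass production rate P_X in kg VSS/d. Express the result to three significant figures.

P_X ≈ 331 kg VSS/d

From the Monod/SRT balance for a CMAS, S = K_s·(1+k_d θ_c)/[θ_c·(Y k − k_d) − 1] = 41.3 × (1 + 0.112 × 12.7) / [12.7 × (0.331 × 6.95 − 0.112) − 1] = 100.0 / 26.79 = 3.734 mg/L.
Observed yield with endogenous decay: Y_obs = Y / (1 + k_d·θ_c) = 0.331 / (1 + 0.112 × 12.7) = 0.331 / 2.422 = 0.1366 g VSS/g bCOD.
Q·(S₀ − S) = 863 × (2810 − 3.73) × 10⁻³ = 2422 kg/d removed.
P_X = Y_obs · Q(S₀ − S) = 0.1366 × 2422 = 330.9 kg VSS/d.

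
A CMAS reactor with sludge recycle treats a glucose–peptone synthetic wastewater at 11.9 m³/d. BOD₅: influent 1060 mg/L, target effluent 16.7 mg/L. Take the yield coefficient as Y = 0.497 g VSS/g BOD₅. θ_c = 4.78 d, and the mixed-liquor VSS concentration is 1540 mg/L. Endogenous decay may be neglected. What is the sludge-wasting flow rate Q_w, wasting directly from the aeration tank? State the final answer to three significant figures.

Q_w ≈ 4.01 m³/d

Biomass mass balance (decay neglected): V·X = Y·Q·(S₀ − S)·θ_c, so V = 0.497 × 11.9 × (1060 − 16.7) × 4.78 / 1540 = 19.15 m³.
For wasting at MLVSS concentration, Q_w = V/θ_c = 19.15/4.78 = 4.007 m³/d.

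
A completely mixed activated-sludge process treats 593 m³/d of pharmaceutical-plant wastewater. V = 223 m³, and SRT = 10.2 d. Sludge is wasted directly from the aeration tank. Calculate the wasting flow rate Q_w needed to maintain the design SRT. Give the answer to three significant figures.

Wasting from the aeration tank: Q_w = V / θ_c = 223.0 / 10.2 = 21.86 m³/d.

Q_w ≈ 21.9 m³/d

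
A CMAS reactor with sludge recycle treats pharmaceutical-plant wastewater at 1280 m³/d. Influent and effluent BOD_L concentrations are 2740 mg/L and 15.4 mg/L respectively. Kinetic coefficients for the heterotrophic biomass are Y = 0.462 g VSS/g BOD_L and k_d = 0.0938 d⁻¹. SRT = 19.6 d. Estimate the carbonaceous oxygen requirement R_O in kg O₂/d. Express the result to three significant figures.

R_O ≈ 2680 kg O₂/d

Correct the yield for decay: Y_obs = Y/(1 + k_d θ_c) = 0.462 / (1 + 0.0938 × 19.6) = 0.462 / 2.838 = 0.1628.
Mass of BOD_L removed per day: Q(S₀ − S) = 1280 × 2725 g/m³ = 3487 kg/d.
P_X = Y_obs·Q·(S₀ − S) = 0.1628 × 3487 = 567.6 kg VSS/d.
R_O = Q·(S₀ − S) − 1.42·P_X = 3487 − 1.42 × 567.6 = 2681 kg O₂/d.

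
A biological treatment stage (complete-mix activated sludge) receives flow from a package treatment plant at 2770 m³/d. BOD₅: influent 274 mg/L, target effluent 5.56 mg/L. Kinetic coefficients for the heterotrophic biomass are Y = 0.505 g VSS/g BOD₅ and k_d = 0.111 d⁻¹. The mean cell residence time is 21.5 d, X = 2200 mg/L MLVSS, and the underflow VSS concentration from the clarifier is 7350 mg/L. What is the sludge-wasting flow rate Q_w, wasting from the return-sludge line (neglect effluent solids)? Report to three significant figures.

Steady-state biomass mass balance: V·X·(1 + k_d·θ_c) = Y·Q·(S₀ − S)·θ_c, so V = 0.505 × 2770 × (274 − 5.56) × 21.5 / [2200 × (1 + 0.111 × 21.5)] = 8.07×10^6 / 7450 = 1084 m³.
θ_c = V·X/(Q_w·X_r) when wasting from the recycle, so Q_w = V·X/(θ_c·X_r) = 1084 × 2200 / (21.5 × 7350) = 15.09 m³/d.

Q_w ≈ 15.1 m³/d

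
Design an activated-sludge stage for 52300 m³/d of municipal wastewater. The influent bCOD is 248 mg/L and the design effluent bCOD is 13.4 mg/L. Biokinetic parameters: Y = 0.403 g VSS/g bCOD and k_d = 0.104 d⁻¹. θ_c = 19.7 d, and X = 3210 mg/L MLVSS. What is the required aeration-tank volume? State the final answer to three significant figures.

V ≈ 9950 m³

From the SRT design equation V = Y Q (S₀−S) θ_c / [X (1 + k_d θ_c)] = 0.403 × 52300 × (248 − 13.4) × 19.7 / [3210 × (1 + 0.104 × 19.7)] = 9.74×10^7 / 9787 = 9953 m³.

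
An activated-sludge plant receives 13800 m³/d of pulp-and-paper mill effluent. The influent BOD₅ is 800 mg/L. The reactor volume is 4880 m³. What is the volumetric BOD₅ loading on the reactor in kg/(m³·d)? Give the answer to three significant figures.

L_v ≈ 2.26 kg BOD₅/(m³·d)

L_v = Q S₀ / V = 13800 × 800 × 10⁻³ / 4880 = 2.262 kg/(m³·d).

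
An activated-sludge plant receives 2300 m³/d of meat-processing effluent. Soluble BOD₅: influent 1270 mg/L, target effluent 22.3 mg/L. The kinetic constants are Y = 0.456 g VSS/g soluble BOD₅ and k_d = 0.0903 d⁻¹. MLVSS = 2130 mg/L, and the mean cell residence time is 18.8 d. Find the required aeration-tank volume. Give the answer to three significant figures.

Rearranging the biomass balance for a CMAS with decay, V = Y·Q·ΔS·θ_c / [X·(1+k_d θ_c)] = 0.456 × 2300 × (1270 − 22.3) × 18.8 / [2130 × (1 + 0.0903 × 18.8)] = 2.46×10^7 / 5746 = 4282 m³.

V ≈ 4280 m³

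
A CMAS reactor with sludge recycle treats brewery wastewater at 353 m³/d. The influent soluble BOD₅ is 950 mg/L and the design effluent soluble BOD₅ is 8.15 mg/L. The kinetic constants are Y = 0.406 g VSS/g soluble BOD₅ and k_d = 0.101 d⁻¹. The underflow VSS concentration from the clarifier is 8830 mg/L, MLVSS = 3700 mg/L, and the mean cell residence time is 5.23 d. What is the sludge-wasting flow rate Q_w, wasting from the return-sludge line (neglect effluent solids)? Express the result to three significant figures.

From the SRT design equation V = Y Q (S₀−S) θ_c / [X (1 + k_d θ_c)] = 0.406 × 353 × (950 − 8.15) × 5.23 / [3700 × (1 + 0.101 × 5.23)] = 7.06×10^5 / 5654 = 124.9 m³.
Wasting from the return line (neglecting effluent solids): Q_w = V·X / (θ_c·X_r) = 124.9 × 3700 / (5.23 × 8830) = 10.00 m³/d.

Q_w ≈ 10.0 m³/d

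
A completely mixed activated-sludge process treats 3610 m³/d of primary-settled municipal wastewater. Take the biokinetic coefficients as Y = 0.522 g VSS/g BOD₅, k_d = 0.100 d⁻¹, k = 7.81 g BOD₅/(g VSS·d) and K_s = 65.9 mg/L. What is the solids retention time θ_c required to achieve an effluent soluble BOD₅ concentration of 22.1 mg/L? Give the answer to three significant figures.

Specific growth rate at S = 22.1 mg/L: μ = YkS/(K_s+S) = 0.522·7.81·22.1/(65.9+22.1) = 1.024 d⁻¹.
Then 1/θ_c = μ − k_d = 1.024 − 0.100 = 0.9238 d⁻¹, giving θ_c = 1.082 d.

θ_c ≈ 1.08 d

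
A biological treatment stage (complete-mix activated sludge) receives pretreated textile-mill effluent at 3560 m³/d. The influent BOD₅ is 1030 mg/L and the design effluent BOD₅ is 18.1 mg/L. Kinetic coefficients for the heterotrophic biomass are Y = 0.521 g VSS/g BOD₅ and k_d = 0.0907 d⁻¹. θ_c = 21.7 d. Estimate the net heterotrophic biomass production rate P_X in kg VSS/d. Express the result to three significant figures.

P_X ≈ 632 kg VSS/d

Y_obs = Y / (1 + k_d θ_c) = 0.521 / (1 + 0.0907 × 21.7) = 0.521 / 2.968 = 0.1755.
Mass of BOD₅ removed per day: Q(S₀ − S) = 3560 × 1012 g/m³ = 3602 kg/d.
Biomass produced: P_X = Y_obs·Q·ΔS = 0.1755 × 3602 ≈ 632.3 kg VSS/d.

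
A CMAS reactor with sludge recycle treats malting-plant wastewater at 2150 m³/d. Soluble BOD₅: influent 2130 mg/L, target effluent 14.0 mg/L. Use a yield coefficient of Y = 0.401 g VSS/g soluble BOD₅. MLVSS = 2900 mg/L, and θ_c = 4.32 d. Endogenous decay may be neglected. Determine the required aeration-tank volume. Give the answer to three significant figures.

With k_d = 0 the design equation reduces to V = Y Q (S₀−S) θ_c / X = 0.401 × 2150 × (2130 − 14.0) × 4.32 / 2900 = 2718 m³.

V ≈ 2720 m³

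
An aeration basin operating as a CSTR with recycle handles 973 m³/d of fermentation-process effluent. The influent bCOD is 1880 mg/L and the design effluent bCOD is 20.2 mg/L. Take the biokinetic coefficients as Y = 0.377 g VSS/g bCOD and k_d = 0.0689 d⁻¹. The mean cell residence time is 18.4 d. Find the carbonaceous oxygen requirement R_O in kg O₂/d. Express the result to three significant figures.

The observed yield is Y_obs = Y/(1 + k_d·θ_c) = 0.377 / (1 + 0.0689 × 18.4) = 0.377 / 2.268 = 0.1662 g VSS per g bCOD removed.
Substrate removed = Q·(S₀ − S) = 973 m³/d × (1880 − 20.2) g/m³ = 1.81×10^6 g/d = 1810 kg/d.
Biomass synthesised: P_X = Y_obs × 1810 = 300.8 kg VSS/d.
R_O = Q·ΔS − 1.42 P_X = 1810 − 427.2 = 1382 kg O₂/d.

R_O ≈ 1380 kg O₂/d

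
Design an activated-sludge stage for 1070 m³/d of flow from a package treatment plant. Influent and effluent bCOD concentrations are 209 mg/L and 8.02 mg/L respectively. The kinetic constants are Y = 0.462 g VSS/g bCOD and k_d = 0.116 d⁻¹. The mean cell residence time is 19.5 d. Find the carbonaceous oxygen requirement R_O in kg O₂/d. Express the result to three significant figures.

R_O ≈ 172 kg O₂/d

Correct the yield for decay: Y_obs = Y/(1 + k_d θ_c) = 0.462 / (1 + 0.116 × 19.5) = 0.462 / 3.262 = 0.1416.
Mass of bCOD removed per day: Q(S₀ − S) = 1070 × 201.0 g/m³ = 215.0 kg/d.
Biomass synthesised: P_X = Y_obs × 215.0 = 30.46 kg VSS/d.
R_O = Q·(S₀ − S) − 1.42·P_X = 215.0 − 1.42 × 30.46 = 171.8 kg O₂/d.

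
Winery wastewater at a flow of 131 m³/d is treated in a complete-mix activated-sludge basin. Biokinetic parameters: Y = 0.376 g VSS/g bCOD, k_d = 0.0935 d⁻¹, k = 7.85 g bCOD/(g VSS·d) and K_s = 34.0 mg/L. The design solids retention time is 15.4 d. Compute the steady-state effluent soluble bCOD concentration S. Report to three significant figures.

S ≈ 1.93 mg/L

Effluent substrate depends only on kinetics and SRT: S = K_s(1 + k_d θ_c) / [θ_c(Yk − k_d) − 1] = 34.0 × (1 + 0.0935 × 15.4) / [15.4 × (0.376 × 7.85 − 0.0935) − 1] = 82.96 / 43.01 = 1.929 mg/L.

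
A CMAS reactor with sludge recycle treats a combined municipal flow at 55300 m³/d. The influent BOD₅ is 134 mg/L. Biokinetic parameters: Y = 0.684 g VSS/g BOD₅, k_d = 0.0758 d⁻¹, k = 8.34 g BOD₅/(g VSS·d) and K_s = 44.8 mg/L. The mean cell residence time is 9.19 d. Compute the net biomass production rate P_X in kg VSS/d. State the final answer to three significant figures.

Effluent substrate depends only on kinetics and SRT: S = K_s(1 + k_d θ_c) / [θ_c(Yk − k_d) − 1] = 44.8 × (1 + 0.0758 × 9.19) / [9.19 × (0.684 × 8.34 − 0.0758) − 1] = 76.01 / 50.73 = 1.498 mg/L.
Y_obs = Y / (1 + k_d θ_c) = 0.684 / (1 + 0.0758 × 9.19) = 0.684 / 1.697 = 0.4032.
Q·(S₀ − S) = 55300 × (134 − 1.50) × 10⁻³ = 7327 kg/d removed.
Biomass produced: P_X = Y_obs·Q·ΔS = 0.4032 × 7327 ≈ 2954 kg VSS/d.

P_X ≈ 2950 kg VSS/d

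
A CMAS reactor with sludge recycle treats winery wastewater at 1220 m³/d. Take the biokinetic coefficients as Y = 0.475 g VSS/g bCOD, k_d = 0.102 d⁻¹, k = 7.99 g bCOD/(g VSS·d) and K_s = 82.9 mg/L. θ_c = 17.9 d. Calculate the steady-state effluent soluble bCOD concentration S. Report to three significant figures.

For a completely mixed reactor with recycle the Lawrence–McCarty relation gives S = K_s·(1 + k_d·θ_c) / [θ_c·(Y·k − k_d) − 1] = 82.9 × (1 + 0.102 × 17.9) / [17.9 × (0.475 × 7.99 − 0.102) − 1] = 234.3 / 65.11 = 3.598 mg/L.

S ≈ 3.60 mg/L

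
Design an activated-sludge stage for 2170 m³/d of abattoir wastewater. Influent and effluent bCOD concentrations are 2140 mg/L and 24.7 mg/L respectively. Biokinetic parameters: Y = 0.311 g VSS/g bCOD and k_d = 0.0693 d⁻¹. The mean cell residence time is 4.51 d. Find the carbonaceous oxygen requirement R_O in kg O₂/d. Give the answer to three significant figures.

R_O ≈ 3050 kg O₂/d

Observed yield with endogenous decay: Y_obs = Y / (1 + k_d·θ_c) = 0.311 / (1 + 0.0693 × 4.51) = 0.311 / 1.313 = 0.2369 g VSS/g bCOD.
ΔS = 2140 − 24.7 = 2115 mg/L, so the substrate removal rate is 2170 × 2115/1000 = 4590 kg bCOD/d.
P_X = Y_obs·Q·(S₀ − S) = 0.2369 × 4590 = 1088 kg VSS/d.
R_O = Q·ΔS − 1.42 P_X = 4590 − 1544 = 3046 kg O₂/d.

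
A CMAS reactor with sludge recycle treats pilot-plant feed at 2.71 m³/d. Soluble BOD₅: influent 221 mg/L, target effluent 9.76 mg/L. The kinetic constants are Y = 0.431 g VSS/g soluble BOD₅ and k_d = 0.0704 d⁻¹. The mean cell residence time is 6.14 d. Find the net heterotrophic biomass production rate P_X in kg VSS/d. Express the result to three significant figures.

P_X ≈ 0.172 kg VSS/d

Correct the yield for decay: Y_obs = Y/(1 + k_d θ_c) = 0.431 / (1 + 0.0704 × 6.14) = 0.431 / 1.432 = 0.3009.
ΔS = 221 − 9.76 = 211.2 mg/L, so the substrate removal rate is 2.71 × 211.2/1000 = 0.5725 kg soluble BOD₅/d.
Net biomass production P_X = Y_obs × Q·(S₀ − S) = 0.3009 × 0.5725 = 0.1723 kg VSS/d.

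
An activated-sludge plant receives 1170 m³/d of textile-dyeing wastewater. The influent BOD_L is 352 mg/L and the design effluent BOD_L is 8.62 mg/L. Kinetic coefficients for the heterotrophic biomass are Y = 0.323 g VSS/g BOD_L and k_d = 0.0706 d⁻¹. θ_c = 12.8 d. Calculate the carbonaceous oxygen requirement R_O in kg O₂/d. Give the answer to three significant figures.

Observed yield with endogenous decay: Y_obs = Y / (1 + k_d·θ_c) = 0.323 / (1 + 0.0706 × 12.8) = 0.323 / 1.904 = 0.1697 g VSS/g BOD_L.
Q·(S₀ − S) = 1170 × (352 − 8.62) × 10⁻³ = 401.8 kg/d removed.
Net sludge production P_X = 0.1697 × 401.8 = 68.17 kg VSS/d.
Carbonaceous O₂ demand = substrate oxidised − cell-mass equivalent = 401.8 − 1.42 × 68.17 = 305.0 kg O₂/d.

R_O ≈ 305 kg O₂/d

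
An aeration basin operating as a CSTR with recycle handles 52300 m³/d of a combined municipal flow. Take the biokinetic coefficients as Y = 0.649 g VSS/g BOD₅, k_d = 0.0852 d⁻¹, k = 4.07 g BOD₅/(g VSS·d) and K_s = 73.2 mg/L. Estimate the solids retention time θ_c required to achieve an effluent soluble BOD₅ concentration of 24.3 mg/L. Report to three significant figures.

From 1/θ_c = Y·k·S/(K_s + S) − k_d: Y·k·S/(K_s+S) = 0.649 × 4.07 × 24.3 / (73.2 + 24.3) = 0.6583 d⁻¹.
θ_c = 1/(μ − k_d) = 1/(0.6583 − 0.0852) = 1/0.5731 = 1.745 d.

θ_c ≈ 1.74 d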